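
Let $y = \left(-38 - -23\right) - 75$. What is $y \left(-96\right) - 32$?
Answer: $8608$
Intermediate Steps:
$y = -90$ ($y = \left(-38 + 23\right) - 75 = -15 - 75 = -90$)
$y \left(-96\right) - 32 = \left(-90\right) \left(-96\right) - 32 = 8640 - 32 = 8608$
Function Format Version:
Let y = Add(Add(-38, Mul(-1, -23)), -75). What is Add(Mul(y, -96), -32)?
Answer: 8608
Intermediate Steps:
y = -90 (y = Add(Add(-38, 23), -75) = Add(-15, -75) = -90)
Add(Mul(y, -96), -32) = Add(Mul(-90, -96), -32) = Add(8640, -32) = 8608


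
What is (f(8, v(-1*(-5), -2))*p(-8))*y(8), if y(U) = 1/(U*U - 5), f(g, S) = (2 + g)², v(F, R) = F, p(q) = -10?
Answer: -1000/59 ≈ -16.949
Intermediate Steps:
y(U) = 1/(-5 + U²) (y(U) = 1/(U² - 5) = 1/(-5 + U²))
(f(8, v(-1*(-5), -2))*p(-8))*y(8) = ((2 + 8)²*(-10))/(-5 + 8²) = (10²*(-10))/(-5 + 64) = (100*(-10))/59 = -1000*1/59 = -1000/59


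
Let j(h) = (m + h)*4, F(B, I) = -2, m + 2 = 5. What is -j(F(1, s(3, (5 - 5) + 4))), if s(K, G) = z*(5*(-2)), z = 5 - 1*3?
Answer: -4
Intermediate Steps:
z = 2 (z = 5 - 3 = 2)
m = 3 (m = -2 + 5 = 3)
s(K, G) = -20 (s(K, G) = 2*(5*(-2)) = 2*(-10) = -20)
j(h) = 12 + 4*h (j(h) = (3 + h)*4 = 12 + 4*h)
-j(F(1, s(3, (5 - 5) + 4))) = -(12 + 4*(-2)) = -(12 - 8) = -1*4 = -4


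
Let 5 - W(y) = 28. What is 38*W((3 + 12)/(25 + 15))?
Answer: -874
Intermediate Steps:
W(y) = -23 (W(y) = 5 - 1*28 = 5 - 28 = -23)
38*W((3 + 12)/(25 + 15)) = 38*(-23) = -874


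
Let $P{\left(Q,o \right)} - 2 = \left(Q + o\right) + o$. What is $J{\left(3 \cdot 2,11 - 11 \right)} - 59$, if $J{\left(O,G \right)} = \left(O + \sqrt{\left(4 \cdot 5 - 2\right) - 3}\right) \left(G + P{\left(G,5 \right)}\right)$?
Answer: $13 + 12 \sqrt{15} \approx 59.476$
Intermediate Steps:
$P{\left(Q,o \right)} = 2 + Q + 2 o$ ($P{\left(Q,o \right)} = 2 + \left(\left(Q + o\right) + o\right) = 2 + \left(Q + 2 o\right) = 2 + Q + 2 o$)
$J{\left(O,G \right)} = \left(12 + 2 G\right) \left(O + \sqrt{15}\right)$ ($J{\left(O,G \right)} = \left(O + \sqrt{\left(4 \cdot 5 - 2\right) - 3}\right) \left(G + \left(2 + G + 2 \cdot 5\right)\right) = \left(O + \sqrt{\left(20 - 2\right) - 3}\right) \left(G + \left(2 + G + 10\right)\right) = \left(O + \sqrt{18 - 3}\right) \left(G + \left(12 + G\right)\right) = \left(O + \sqrt{15}\right) \left(12 + 2 G\right) = \left(12 + 2 G\right) \left(O + \sqrt{15}\right)$)
$J{\left(3 \cdot 2,11 - 11 \right)} - 59 = \left(12 \cdot 3 \cdot 2 + 12 \sqrt{15} + 2 \left(11 - 11\right) 3 \cdot 2 + 2 \left(11 - 11\right) \sqrt{15}\right) - 59 = \left(12 \cdot 6 + 12 \sqrt{15} + 2 \cdot 0 \cdot 6 + 2 \cdot 0 \sqrt{15}\right) - 59 = \left(72 + 12 \sqrt{15} + 0 + 0\right) - 59 = \left(72 + 12 \sqrt{15}\right) - 59 = 13 + 12 \sqrt{15}$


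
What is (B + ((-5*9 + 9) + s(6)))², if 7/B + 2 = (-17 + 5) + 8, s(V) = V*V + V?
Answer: 841/36 ≈ 23.361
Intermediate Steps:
s(V) = V + V² (s(V) = V² + V = V + V²)
B = -7/6 (B = 7/(-2 + ((-17 + 5) + 8)) = 7/(-2 + (-12 + 8)) = 7/(-2 - 4) = 7/(-6) = 7*(-⅙) = -7/6 ≈ -1.1667)
(B + ((-5*9 + 9) + s(6)))² = (-7/6 + ((-5*9 + 9) + 6*(1 + 6)))² = (-7/6 + ((-45 + 9) + 6*7))² = (-7/6 + (-36 + 42))² = (-7/6 + 6)² = (29/6)² = 841/36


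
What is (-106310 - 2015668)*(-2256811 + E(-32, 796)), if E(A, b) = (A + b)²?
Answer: 3550313221470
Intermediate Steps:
(-106310 - 2015668)*(-2256811 + E(-32, 796)) = (-106310 - 2015668)*(-2256811 + (-32 + 796)²) = -2121978*(-2256811 + 764²) = -2121978*(-2256811 + 583696) = -2121978*(-1673115) = 3550313221470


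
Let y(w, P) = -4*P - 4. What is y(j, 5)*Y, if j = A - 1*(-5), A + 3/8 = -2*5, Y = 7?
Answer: -168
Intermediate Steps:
A = -83/8 (A = -3/8 - 2*5 = -3/8 - 10 = -83/8 ≈ -10.375)
j = -43/8 (j = -83/8 - 1*(-5) = -83/8 + 5 = -43/8 ≈ -5.3750)
y(w, P) = -4 - 4*P
y(j, 5)*Y = (-4 - 4*5)*7 = (-4 - 20)*7 = -24*7 = -168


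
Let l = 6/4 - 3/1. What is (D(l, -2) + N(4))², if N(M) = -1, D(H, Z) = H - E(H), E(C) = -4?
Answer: 9/4 ≈ 2.2500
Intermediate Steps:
l = -3/2 (l = 6*(¼) - 3*1 = 3/2 - 3 = -3/2 ≈ -1.5000)
D(H, Z) = 4 + H (D(H, Z) = H - 1*(-4) = H + 4 = 4 + H)
(D(l, -2) + N(4))² = ((4 - 3/2) - 1)² = (5/2 - 1)² = (3/2)² = 9/4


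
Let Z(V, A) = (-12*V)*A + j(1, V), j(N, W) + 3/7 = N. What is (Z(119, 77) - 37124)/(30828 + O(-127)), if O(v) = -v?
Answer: -1029556/216685 ≈ -4.7514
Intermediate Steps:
j(N, W) = -3/7 + N
Z(V, A) = 4/7 - 12*A*V (Z(V, A) = (-12*V)*A + (-3/7 + 1) = -12*A*V + 4/7 = 4/7 - 12*A*V)
(Z(119, 77) - 37124)/(30828 + O(-127)) = ((4/7 - 12*77*119) - 37124)/(30828 - 1*(-127)) = ((4/7 - 109956) - 37124)/(30828 + 127) = (-769688/7 - 37124)/30955 = -1029556/7*1/30955 = -1029556/216685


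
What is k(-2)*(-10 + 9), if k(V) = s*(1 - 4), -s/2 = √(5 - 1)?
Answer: -12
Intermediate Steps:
s = -4 (s = -2*√(5 - 1) = -2*√4 = -2*2 = -4)
k(V) = 12 (k(V) = -4*(1 - 4) = -4*(-3) = 12)
k(-2)*(-10 + 9) = 12*(-10 + 9) = 12*(-1) = -12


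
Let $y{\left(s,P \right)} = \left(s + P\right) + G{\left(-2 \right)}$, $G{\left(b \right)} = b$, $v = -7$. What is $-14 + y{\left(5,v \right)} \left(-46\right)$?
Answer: $170$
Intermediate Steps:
$y{\left(s,P \right)} = -2 + P + s$ ($y{\left(s,P \right)} = \left(s + P\right) - 2 = \left(P + s\right) - 2 = -2 + P + s$)
$-14 + y{\left(5,v \right)} \left(-46\right) = -14 + \left(-2 - 7 + 5\right) \left(-46\right) = -14 - -184 = -14 + 184 = 170$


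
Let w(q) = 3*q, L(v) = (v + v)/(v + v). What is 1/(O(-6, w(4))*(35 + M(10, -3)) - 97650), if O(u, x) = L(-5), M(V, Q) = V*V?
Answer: -1/97515 ≈ -1.0255e-5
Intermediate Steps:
M(V, Q) = V²
L(v) = 1 (L(v) = (2*v)/((2*v)) = (2*v)*(1/(2*v)) = 1)
O(u, x) = 1
1/(O(-6, w(4))*(35 + M(10, -3)) - 97650) = 1/(1*(35 + 10²) - 97650) = 1/(1*(35 + 100) - 97650) = 1/(1*135 - 97650) = 1/(135 - 97650) = 1/(-97515) = -1/97515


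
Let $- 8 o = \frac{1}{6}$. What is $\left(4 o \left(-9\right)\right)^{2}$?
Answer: $\frac{9}{16} \approx 0.5625$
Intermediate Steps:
$o = - \frac{1}{48}$ ($o = - \frac{1}{8 \cdot 6} = \left(- \frac{1}{8}\right) \frac{1}{6} = - \frac{1}{48} \approx -0.020833$)
$\left(4 o \left(-9\right)\right)^{2} = \left(4 \left(- \frac{1}{48}\right) \left(-9\right)\right)^{2} = \left(\left(- \frac{1}{12}\right) \left(-9\right)\right)^{2} = \left(\frac{3}{4}\right)^{2} = \frac{9}{16}$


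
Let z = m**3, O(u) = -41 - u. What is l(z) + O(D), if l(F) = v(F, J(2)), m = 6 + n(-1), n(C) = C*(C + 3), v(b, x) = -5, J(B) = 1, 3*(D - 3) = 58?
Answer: -205/3 ≈ -68.333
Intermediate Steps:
D = 67/3 (D = 3 + (1/3)*58 = 3 + 58/3 = 67/3 ≈ 22.333)
n(C) = C*(3 + C)
m = 4 (m = 6 - (3 - 1) = 6 - 1*2 = 6 - 2 = 4)
z = 64 (z = 4**3 = 64)
l(F) = -5
l(z) + O(D) = -5 + (-41 - 1*67/3) = -5 + (-41 - 67/3) = -5 - 190/3 = -205/3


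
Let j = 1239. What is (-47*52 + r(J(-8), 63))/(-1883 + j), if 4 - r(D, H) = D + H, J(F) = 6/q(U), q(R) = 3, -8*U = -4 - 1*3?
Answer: 2505/644 ≈ 3.8898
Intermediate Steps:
U = 7/8 (U = -(-4 - 1*3)/8 = -(-4 - 3)/8 = -⅛*(-7) = 7/8 ≈ 0.87500)
J(F) = 2 (J(F) = 6/3 = 6*(⅓) = 2)
r(D, H) = 4 - D - H (r(D, H) = 4 - (D + H) = 4 + (-D - H) = 4 - D - H)
(-47*52 + r(J(-8), 63))/(-1883 + j) = (-47*52 + (4 - 1*2 - 1*63))/(-1883 + 1239) = (-2444 + (4 - 2 - 63))/(-644) = (-2444 - 61)*(-1/644) = -2505*(-1/644) = 2505/644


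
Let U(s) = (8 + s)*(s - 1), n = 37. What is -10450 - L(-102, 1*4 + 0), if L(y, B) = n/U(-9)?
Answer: -104537/10 ≈ -10454.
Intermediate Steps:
U(s) = (-1 + s)*(8 + s) (U(s) = (8 + s)*(-1 + s) = (-1 + s)*(8 + s))
L(y, B) = 37/10 (L(y, B) = 37/(-8 + (-9)² + 7*(-9)) = 37/(-8 + 81 - 63) = 37/10)
-10450 - L(-102, 1*4 + 0) = -10450 - 1*37/10 = -10450 - 37/10 = -104537/10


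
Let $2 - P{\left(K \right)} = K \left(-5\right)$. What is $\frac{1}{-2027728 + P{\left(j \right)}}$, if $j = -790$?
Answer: $- \frac{1}{2031676} \approx -4.922 \cdot 10^{-7}$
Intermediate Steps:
$P{\left(K \right)} = 2 + 5 K$ ($P{\left(K \right)} = 2 - K \left(-5\right) = 2 - - 5 K = 2 + 5 K$)
$\frac{1}{-2027728 + P{\left(j \right)}} = \frac{1}{-2027728 + \left(2 + 5 \left(-790\right)\right)} = \frac{1}{-2027728 + \left(2 - 3950\right)} = \frac{1}{-2027728 - 3948} = \frac{1}{-2031676} = - \frac{1}{2031676}$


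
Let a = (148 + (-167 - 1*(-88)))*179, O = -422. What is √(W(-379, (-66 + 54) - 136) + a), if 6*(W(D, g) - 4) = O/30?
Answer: √11117390/30 ≈ 111.14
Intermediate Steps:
W(D, g) = 149/90 (W(D, g) = 4 + (-422/30)/6 = 4 + (-422*1/30)/6 = 4 + (⅙)*(-211/15) = 4 - 211/90 = 149/90)
a = 12351 (a = (148 + (-167 + 88))*179 = (148 - 79)*179 = 69*179 = 12351)
√(W(-379, (-66 + 54) - 136) + a) = √(149/90 + 12351) = √(1111739/90) = √11117390/30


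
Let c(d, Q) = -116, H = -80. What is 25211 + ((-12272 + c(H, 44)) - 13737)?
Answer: -914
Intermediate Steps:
25211 + ((-12272 + c(H, 44)) - 13737) = 25211 + ((-12272 - 116) - 13737) = 25211 + (-12388 - 13737) = 25211 - 26125 = -914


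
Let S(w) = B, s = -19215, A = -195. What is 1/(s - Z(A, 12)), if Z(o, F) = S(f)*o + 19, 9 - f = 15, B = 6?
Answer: -1/18064 ≈ -5.5359e-5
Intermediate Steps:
f = -6 (f = 9 - 1*15 = 9 - 15 = -6)
S(w) = 6
Z(o, F) = 19 + 6*o (Z(o, F) = 6*o + 19 = 19 + 6*o)
1/(s - Z(A, 12)) = 1/(-19215 - (19 + 6*(-195))) = 1/(-19215 - (19 - 1170)) = 1/(-19215 - 1*(-1151)) = 1/(-19215 + 1151) = 1/(-18064) = -1/18064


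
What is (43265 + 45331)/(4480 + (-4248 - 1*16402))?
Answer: -14766/2695 ≈ -5.4790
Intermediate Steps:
(43265 + 45331)/(4480 + (-4248 - 1*16402)) = 88596/(4480 + (-4248 - 16402)) = 88596/(4480 - 20650) = 88596/(-16170) = 88596*(-1/16170) = -14766/2695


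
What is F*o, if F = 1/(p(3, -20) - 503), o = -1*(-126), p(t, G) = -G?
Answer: -6/23 ≈ -0.26087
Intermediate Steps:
o = 126
F = -1/483 (F = 1/(-1*(-20) - 503) = 1/(20 - 503) = 1/(-483) = -1/483 ≈ -0.0020704)
F*o = -1/483*126 = -6/23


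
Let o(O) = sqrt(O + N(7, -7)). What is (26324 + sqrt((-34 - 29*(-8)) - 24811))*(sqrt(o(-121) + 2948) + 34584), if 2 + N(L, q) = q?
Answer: (26324 + I*sqrt(24613))*(34584 + sqrt(2948 + I*sqrt(130))) ≈ 9.1182e+8 + 5.437e+6*I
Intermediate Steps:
N(L, q) = -2 + q
o(O) = sqrt(-9 + O) (o(O) = sqrt(O + (-2 - 7)) = sqrt(O - 9) = sqrt(-9 + O))
(26324 + sqrt((-34 - 29*(-8)) - 24811))*(sqrt(o(-121) + 2948) + 34584) = (26324 + sqrt((-34 - 29*(-8)) - 24811))*(sqrt(sqrt(-9 - 121) + 2948) + 34584) = (26324 + sqrt((-34 + 232) - 24811))*(sqrt(sqrt(-130) + 2948) + 34584) = (26324 + sqrt(198 - 24811))*(sqrt(I*sqrt(130) + 2948) + 34584) = (26324 + sqrt(-24613))*(sqrt(2948 + I*sqrt(130)) + 34584) = (26324 + I*sqrt(24613))*(34584 + sqrt(2948 + I*sqrt(130)))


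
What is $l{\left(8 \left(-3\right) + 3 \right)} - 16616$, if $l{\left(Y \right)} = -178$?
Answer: $-16794$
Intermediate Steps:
$l{\left(8 \left(-3\right) + 3 \right)} - 16616 = -178 - 16616 = -16794$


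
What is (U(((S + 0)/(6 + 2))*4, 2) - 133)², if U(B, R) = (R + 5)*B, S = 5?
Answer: 53361/4 ≈ 13340.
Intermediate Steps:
U(B, R) = B*(5 + R) (U(B, R) = (5 + R)*B = B*(5 + R))
(U(((S + 0)/(6 + 2))*4, 2) - 133)² = ((((5 + 0)/(6 + 2))*4)*(5 + 2) - 133)² = (((5/8)*4)*7 - 133)² = ((5/2)*7 - 133)² = (35/2 - 133)² = (-231/2)² = 53361/4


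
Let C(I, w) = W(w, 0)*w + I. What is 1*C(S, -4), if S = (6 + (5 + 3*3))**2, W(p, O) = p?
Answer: 416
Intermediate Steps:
S = 400 (S = (6 + (5 + 9))**2 = (6 + 14)**2 = 20**2 = 400)
C(I, w) = I + w**2 (C(I, w) = w*w + I = w**2 + I = I + w**2)
1*C(S, -4) = 1*(400 + (-4)**2) = 1*(400 + 16) = 1*416 = 416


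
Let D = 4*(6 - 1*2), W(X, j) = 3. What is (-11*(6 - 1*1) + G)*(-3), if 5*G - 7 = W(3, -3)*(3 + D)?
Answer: 633/5 ≈ 126.60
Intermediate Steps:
D = 16 (D = 4*(6 - 2) = 4*4 = 16)
G = 64/5 (G = 7/5 + (3*(3 + 16))/5 = 7/5 + (3*19)/5 = 7/5 + (1/5)*57 = 7/5 + 57/5 = 64/5 ≈ 12.800)
(-11*(6 - 1*1) + G)*(-3) = (-11*(6 - 1*1) + 64/5)*(-3) = (-11*(6 - 1) + 64/5)*(-3) = (-11*5 + 64/5)*(-3) = (-55 + 64/5)*(-3) = -211/5*(-3) = 633/5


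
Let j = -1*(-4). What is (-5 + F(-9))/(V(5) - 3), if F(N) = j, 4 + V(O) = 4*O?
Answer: -1/13 ≈ -0.076923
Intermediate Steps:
V(O) = -4 + 4*O
j = 4
F(N) = 4
(-5 + F(-9))/(V(5) - 3) = (-5 + 4)/((-4 + 4*5) - 3) = -1/((-4 + 20) - 3) = -1/(16 - 3) = -1/13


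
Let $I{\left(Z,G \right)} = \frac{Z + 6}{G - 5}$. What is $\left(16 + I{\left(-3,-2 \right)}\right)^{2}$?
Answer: $\frac{11881}{49} \approx 242.47$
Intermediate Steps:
$I{\left(Z,G \right)} = \frac{6 + Z}{-5 + G}$
$\left(16 + I{\left(-3,-2 \right)}\right)^{2} = \left(16 + \frac{6 - 3}{-5 - 2}\right)^{2} = \left(16 + \frac{1}{-7} \cdot 3\right)^{2} = \left(16 - \frac{3}{7}\right)^{2} = \left(\frac{109}{7}\right)^{2} = \frac{11881}{49}$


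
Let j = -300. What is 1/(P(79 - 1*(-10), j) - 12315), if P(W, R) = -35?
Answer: -1/12350 ≈ -8.0972e-5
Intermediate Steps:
1/(P(79 - 1*(-10), j) - 12315) = 1/(-35 - 12315) = 1/(-12350) = -1/12350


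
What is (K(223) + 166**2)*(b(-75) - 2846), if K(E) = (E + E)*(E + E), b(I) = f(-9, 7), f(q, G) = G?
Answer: -642954008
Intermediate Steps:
b(I) = 7
K(E) = 4*E**2 (K(E) = (2*E)*(2*E) = 4*E**2)
(K(223) + 166**2)*(b(-75) - 2846) = (4*223**2 + 166**2)*(7 - 2846) = (4*49729 + 27556)*(-2839) = (198916 + 27556)*(-2839) = 226472*(-2839) = -642954008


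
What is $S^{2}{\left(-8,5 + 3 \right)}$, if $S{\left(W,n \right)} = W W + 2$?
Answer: $4356$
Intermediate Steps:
$S{\left(W,n \right)} = 2 + W^{2}$ ($S{\left(W,n \right)} = W^{2} + 2 = 2 + W^{2}$)
$S^{2}{\left(-8,5 + 3 \right)} = \left(2 + \left(-8\right)^{2}\right)^{2} = \left(2 + 64\right)^{2} = 66^{2} = 4356$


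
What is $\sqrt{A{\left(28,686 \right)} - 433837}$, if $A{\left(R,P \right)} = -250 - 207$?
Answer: $i \sqrt{434294} \approx 659.01 i$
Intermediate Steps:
$A{\left(R,P \right)} = -457$ ($A{\left(R,P \right)} = -250 - 207 = -457$)
$\sqrt{A{\left(28,686 \right)} - 433837} = \sqrt{-457 - 433837} = \sqrt{-434294} = i \sqrt{434294}$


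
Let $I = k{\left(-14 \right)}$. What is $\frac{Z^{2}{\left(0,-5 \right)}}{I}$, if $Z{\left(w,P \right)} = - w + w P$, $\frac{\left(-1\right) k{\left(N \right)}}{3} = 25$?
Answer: $0$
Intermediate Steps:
$k{\left(N \right)} = -75$ ($k{\left(N \right)} = \left(-3\right) 25 = -75$)
$I = -75$
$Z{\left(w,P \right)} = - w + P w$
$\frac{Z^{2}{\left(0,-5 \right)}}{I} = \frac{\left(0 \left(-1 - 5\right)\right)^{2}}{-75} = \left(0 \left(-6\right)\right)^{2} \left(- \frac{1}{75}\right) = 0^{2} \left(- \frac{1}{75}\right) = 0 \left(- \frac{1}{75}\right) = 0$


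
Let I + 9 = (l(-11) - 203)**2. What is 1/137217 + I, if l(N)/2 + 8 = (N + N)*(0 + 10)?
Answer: 59589501025/137217 ≈ 4.3427e+5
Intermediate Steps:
l(N) = -16 + 40*N (l(N) = -16 + 2*((N + N)*(0 + 10)) = -16 + 2*((2*N)*10) = -16 + 2*(20*N) = -16 + 40*N)
I = 434272 (I = -9 + ((-16 + 40*(-11)) - 203)**2 = -9 + ((-16 - 440) - 203)**2 = -9 + (-456 - 203)**2 = -9 + (-659)**2 = -9 + 434281 = 434272)
1/137217 + I = 1/137217 + 434272 = 59589501025/137217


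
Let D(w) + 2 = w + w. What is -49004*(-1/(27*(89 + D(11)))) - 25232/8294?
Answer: 166090700/12204621 ≈ 13.609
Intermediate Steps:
D(w) = -2 + 2*w (D(w) = -2 + (w + w) = -2 + 2*w)
-49004*(-1/(27*(89 + D(11)))) - 25232/8294 = -49004*(-1/(27*(89 + (-2 + 2*11)))) - 25232/8294 = -49004*(-1/(27*(89 + (-2 + 22)))) - 25232*1/8294 = -49004*(-1/(27*(89 + 20))) - 12616/4147 = -49004/((-27*109)) - 12616/4147 = -49004/(-2943) - 12616/4147 = -49004*(-1/2943) - 12616/4147 = 49004/2943 - 12616/4147 = 166090700/12204621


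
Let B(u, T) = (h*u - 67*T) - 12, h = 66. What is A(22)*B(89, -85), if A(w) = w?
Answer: 254254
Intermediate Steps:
B(u, T) = -12 - 67*T + 66*u (B(u, T) = (66*u - 67*T) - 12 = (-67*T + 66*u) - 12 = -12 - 67*T + 66*u)
A(22)*B(89, -85) = 22*(-12 - 67*(-85) + 66*89) = 22*(-12 + 5695 + 5874) = 22*11557 = 254254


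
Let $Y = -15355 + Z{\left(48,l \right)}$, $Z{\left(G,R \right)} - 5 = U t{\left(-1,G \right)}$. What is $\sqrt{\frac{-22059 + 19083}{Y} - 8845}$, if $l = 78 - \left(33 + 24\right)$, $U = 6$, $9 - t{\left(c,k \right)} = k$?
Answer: $\frac{i \sqrt{2097714514}}{487} \approx 94.047 i$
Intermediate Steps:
$t{\left(c,k \right)} = 9 - k$
$l = 21$ ($l = 78 - 57 = 21$)
$Z{\left(G,R \right)} = 59 - 6 G$ ($Z{\left(G,R \right)} = 5 + 6 \left(9 - G\right) = 5 - \left(-54 + 6 G\right) = 59 - 6 G$)
$Y = -15584$ ($Y = -15355 + \left(59 - 288\right) = -15355 - 229 = -15584$)
$\sqrt{\frac{-22059 + 19083}{Y} - 8845} = \sqrt{\frac{-22059 + 19083}{-15584} - 8845} = \sqrt{\left(-2976\right) \left(- \frac{1}{15584}\right) - 8845} = \sqrt{\frac{93}{487} - 8845} = \sqrt{- \frac{4307422}{487}} = \frac{i \sqrt{2097714514}}{487}$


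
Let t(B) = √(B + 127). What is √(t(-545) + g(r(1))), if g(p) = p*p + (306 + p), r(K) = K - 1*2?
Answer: √(306 + I*√418) ≈ 17.503 + 0.58406*I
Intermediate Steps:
r(K) = -2 + K (r(K) = K - 2 = -2 + K)
g(p) = 306 + p + p² (g(p) = p² + (306 + p) = 306 + p + p²)
t(B) = √(127 + B)
√(t(-545) + g(r(1))) = √(√(127 - 545) + (306 + (-2 + 1) + (-2 + 1)²)) = √(√(-418) + (306 - 1 + (-1)²)) = √(I*√418 + (306 - 1 + 1)) = √(I*√418 + 306) = √(306 + I*√418)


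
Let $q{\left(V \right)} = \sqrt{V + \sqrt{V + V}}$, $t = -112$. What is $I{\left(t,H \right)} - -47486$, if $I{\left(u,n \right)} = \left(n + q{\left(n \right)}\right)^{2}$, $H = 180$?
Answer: $47486 + \left(180 + \sqrt{6} \sqrt{30 + \sqrt{10}}\right)^{2} \approx 85163.0$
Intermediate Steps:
$q{\left(V \right)} = \sqrt{V + \sqrt{2} \sqrt{V}}$ ($q{\left(V \right)} = \sqrt{V + \sqrt{2 V}} = \sqrt{V + \sqrt{2} \sqrt{V}}$)
$I{\left(u,n \right)} = \left(n + \sqrt{n + \sqrt{2} \sqrt{n}}\right)^{2}$
$I{\left(t,H \right)} - -47486 = \left(180 + \sqrt{180 + \sqrt{2} \sqrt{180}}\right)^{2} - -47486 = \left(180 + \sqrt{180 + \sqrt{2} \cdot 6 \sqrt{5}}\right)^{2} + 47486 = \left(180 + \sqrt{180 + 6 \sqrt{10}}\right)^{2} + 47486 = 47486 + \left(180 + \sqrt{180 + 6 \sqrt{10}}\right)^{2}$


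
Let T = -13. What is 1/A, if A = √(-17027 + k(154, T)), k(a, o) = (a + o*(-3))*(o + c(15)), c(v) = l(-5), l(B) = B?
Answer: -I*√20501/20501 ≈ -0.0069841*I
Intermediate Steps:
c(v) = -5
k(a, o) = (-5 + o)*(a - 3*o) (k(a, o) = (a + o*(-3))*(o - 5) = (a - 3*o)*(-5 + o) = (-5 + o)*(a - 3*o))
A = I*√20501 (A = √(-17027 + (-5*154 - 3*(-13)² + 15*(-13) + 154*(-13))) = √(-17027 + (-770 - 3*169 - 195 - 2002)) = √(-17027 + (-770 - 507 - 195 - 2002)) = √(-17027 - 3474) = √(-20501) = I*√20501 ≈ 143.18*I)
1/A = 1/(I*√20501) = -I*√20501/20501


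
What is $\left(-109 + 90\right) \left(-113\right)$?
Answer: $2147$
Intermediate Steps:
$\left(-109 + 90\right) \left(-113\right) = \left(-19\right) \left(-113\right) = 2147$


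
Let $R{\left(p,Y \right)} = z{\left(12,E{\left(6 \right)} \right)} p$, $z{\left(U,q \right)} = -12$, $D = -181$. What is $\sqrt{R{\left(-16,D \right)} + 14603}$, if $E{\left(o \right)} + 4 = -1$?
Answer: $\sqrt{14795} \approx 121.63$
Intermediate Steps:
$E{\left(o \right)} = -5$ ($E{\left(o \right)} = -4 - 1 = -5$)
$R{\left(p,Y \right)} = - 12 p$
$\sqrt{R{\left(-16,D \right)} + 14603} = \sqrt{\left(-12\right) \left(-16\right) + 14603} = \sqrt{192 + 14603} = \sqrt{14795}$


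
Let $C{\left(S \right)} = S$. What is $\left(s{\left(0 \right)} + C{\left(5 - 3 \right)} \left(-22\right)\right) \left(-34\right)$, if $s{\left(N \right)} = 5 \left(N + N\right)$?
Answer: $1496$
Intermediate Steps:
$s{\left(N \right)} = 10 N$ ($s{\left(N \right)} = 5 \cdot 2 N = 10 N$)
$\left(s{\left(0 \right)} + C{\left(5 - 3 \right)} \left(-22\right)\right) \left(-34\right) = \left(10 \cdot 0 + \left(5 - 3\right) \left(-22\right)\right) \left(-34\right) = \left(0 + \left(5 - 3\right) \left(-22\right)\right) \left(-34\right) = \left(0 + 2 \left(-22\right)\right) \left(-34\right) = \left(0 - 44\right) \left(-34\right) = \left(-44\right) \left(-34\right) = 1496$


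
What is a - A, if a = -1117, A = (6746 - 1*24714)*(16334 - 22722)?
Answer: -114780701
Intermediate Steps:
A = 114779584 (A = (6746 - 24714)*(-6388) = -17968*(-6388) = 114779584)
a - A = -1117 - 1*114779584 = -1117 - 114779584 = -114780701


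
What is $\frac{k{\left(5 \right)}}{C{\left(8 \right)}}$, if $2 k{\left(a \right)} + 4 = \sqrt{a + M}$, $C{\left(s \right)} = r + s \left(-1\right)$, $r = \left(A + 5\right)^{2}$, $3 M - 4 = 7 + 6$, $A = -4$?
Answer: $\frac{2}{7} - \frac{2 \sqrt{6}}{21} \approx 0.05243$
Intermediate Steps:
$M = \frac{17}{3}$ ($M = \frac{4}{3} + \frac{7 + 6}{3} = \frac{4}{3} + \frac{1}{3} \cdot 13 = \frac{4}{3} + \frac{13}{3} = \frac{17}{3} \approx 5.6667$)
$r = 1$ ($r = \left(-4 + 5\right)^{2} = 1^{2} = 1$)
$C{\left(s \right)} = 1 - s$ ($C{\left(s \right)} = 1 + s \left(-1\right) = 1 - s$)
$k{\left(a \right)} = -2 + \frac{\sqrt{\frac{17}{3} + a}}{2}$ ($k{\left(a \right)} = -2 + \frac{\sqrt{a + \frac{17}{3}}}{2} = -2 + \frac{\sqrt{\frac{17}{3} + a}}{2}$)
$\frac{k{\left(5 \right)}}{C{\left(8 \right)}} = \frac{-2 + \frac{\sqrt{51 + 9 \cdot 5}}{6}}{1 - 8} = \frac{-2 + \frac{\sqrt{51 + 45}}{6}}{1 - 8} = \frac{-2 + \frac{\sqrt{96}}{6}}{-7} = \left(-2 + \frac{4 \sqrt{6}}{6}\right) \left(- \frac{1}{7}\right) = \left(-2 + \frac{2 \sqrt{6}}{3}\right) \left(- \frac{1}{7}\right) = \frac{2}{7} - \frac{2 \sqrt{6}}{21}$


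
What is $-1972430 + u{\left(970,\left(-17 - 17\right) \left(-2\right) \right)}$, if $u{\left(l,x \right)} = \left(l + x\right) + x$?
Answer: $-1971324$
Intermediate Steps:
$u{\left(l,x \right)} = l + 2 x$
$-1972430 + u{\left(970,\left(-17 - 17\right) \left(-2\right) \right)} = -1972430 + \left(970 + 2 \left(-17 - 17\right) \left(-2\right)\right) = -1972430 + \left(970 + 2 \left(\left(-34\right) \left(-2\right)\right)\right) = -1972430 + \left(970 + 2 \cdot 68\right) = -1972430 + \left(970 + 136\right) = -1972430 + 1106 = -1971324$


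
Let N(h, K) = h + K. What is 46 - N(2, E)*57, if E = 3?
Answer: -239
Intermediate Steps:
N(h, K) = K + h
46 - N(2, E)*57 = 46 - (3 + 2)*57 = 46 - 5*57 = 46 - 1*285 = 46 - 285 = -239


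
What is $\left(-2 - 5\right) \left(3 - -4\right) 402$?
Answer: $-19698$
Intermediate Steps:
$\left(-2 - 5\right) \left(3 - -4\right) 402 = - 7 \left(3 + 4\right) 402 = \left(-7\right) 7 \cdot 402 = \left(-49\right) 402 = -19698$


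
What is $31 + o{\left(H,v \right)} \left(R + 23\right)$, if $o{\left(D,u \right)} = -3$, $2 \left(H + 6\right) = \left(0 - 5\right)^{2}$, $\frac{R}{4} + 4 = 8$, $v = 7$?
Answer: $-86$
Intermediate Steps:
$R = 16$ ($R = -16 + 4 \cdot 8 = -16 + 32 = 16$)
$H = \frac{13}{2}$ ($H = -6 + \frac{\left(0 - 5\right)^{2}}{2} = -6 + \frac{\left(-5\right)^{2}}{2} = -6 + \frac{1}{2} \cdot 25 = -6 + \frac{25}{2} = \frac{13}{2} \approx 6.5$)
$31 + o{\left(H,v \right)} \left(R + 23\right) = 31 - 3 \left(16 + 23\right) = 31 - 117 = -86$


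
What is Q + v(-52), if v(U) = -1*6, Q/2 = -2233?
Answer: -4472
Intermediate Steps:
Q = -4466 (Q = 2*(-2233) = -4466)
v(U) = -6
Q + v(-52) = -4466 - 6 = -4472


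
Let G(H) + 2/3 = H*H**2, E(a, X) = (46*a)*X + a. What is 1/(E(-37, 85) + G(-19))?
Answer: -3/454700 ≈ -6.5978e-6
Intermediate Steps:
E(a, X) = a + 46*X*a (E(a, X) = 46*X*a + a = a + 46*X*a)
G(H) = -2/3 + H**3 (G(H) = -2/3 + H*H**2 = -2/3 + H**3)
1/(E(-37, 85) + G(-19)) = 1/(-37*(1 + 46*85) + (-2/3 + (-19)**3)) = 1/(-37*(1 + 3910) + (-2/3 - 6859)) = 1/(-37*3911 - 20579/3) = 1/(-144707 - 20579/3) = 1/(-454700/3) = -3/454700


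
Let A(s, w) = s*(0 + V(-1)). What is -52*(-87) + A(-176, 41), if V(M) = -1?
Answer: 4700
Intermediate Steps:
A(s, w) = -s (A(s, w) = s*(0 - 1) = s*(-1) = -s)
-52*(-87) + A(-176, 41) = -52*(-87) - 1*(-176) = 4524 + 176 = 4700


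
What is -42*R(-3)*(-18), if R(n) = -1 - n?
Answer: 1512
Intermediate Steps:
-42*R(-3)*(-18) = -42*(-1 - 1*(-3))*(-18) = -42*(-1 + 3)*(-18) = -42*2*(-18) = -84*(-18) = 1512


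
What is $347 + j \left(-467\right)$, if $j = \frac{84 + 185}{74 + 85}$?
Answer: $- \frac{70450}{159} \approx -443.08$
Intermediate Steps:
$j = \frac{269}{159} \approx 1.6918$
$347 + j \left(-467\right) = 347 + \frac{269}{159} \left(-467\right) = 347 - \frac{125623}{159} = - \frac{70450}{159}$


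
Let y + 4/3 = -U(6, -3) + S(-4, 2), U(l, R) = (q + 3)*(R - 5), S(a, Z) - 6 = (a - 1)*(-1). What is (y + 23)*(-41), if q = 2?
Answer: -8938/3 ≈ -2979.3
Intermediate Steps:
S(a, Z) = 7 - a (S(a, Z) = 6 + (a - 1)*(-1) = 6 + (-1 + a)*(-1) = 6 + (1 - a) = 7 - a)
U(l, R) = -25 + 5*R (U(l, R) = (2 + 3)*(R - 5) = 5*(-5 + R) = -25 + 5*R)
y = 149/3 (y = -4/3 + (-(-25 + 5*(-3)) + (7 - 1*(-4))) = -4/3 + (-(-25 - 15) + (7 + 4)) = -4/3 + (-1*(-40) + 11) = -4/3 + (40 + 11) = -4/3 + 51 = 149/3 ≈ 49.667)
(y + 23)*(-41) = (149/3 + 23)*(-41) = (218/3)*(-41) = -8938/3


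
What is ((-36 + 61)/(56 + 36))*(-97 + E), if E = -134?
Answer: -5775/92 ≈ -62.772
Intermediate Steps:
((-36 + 61)/(56 + 36))*(-97 + E) = ((-36 + 61)/(56 + 36))*(-97 - 134) = (25/92)*(-231) = -5775/92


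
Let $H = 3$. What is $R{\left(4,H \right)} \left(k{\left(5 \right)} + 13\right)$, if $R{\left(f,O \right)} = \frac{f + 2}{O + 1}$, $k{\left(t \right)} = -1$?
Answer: $18$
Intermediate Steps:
$R{\left(f,O \right)} = \frac{2 + f}{1 + O}$
$R{\left(4,H \right)} \left(k{\left(5 \right)} + 13\right) = \frac{2 + 4}{1 + 3} \left(-1 + 13\right) = \frac{1}{4} \cdot 6 \cdot 12 = \frac{3}{2} \cdot 12 = 18$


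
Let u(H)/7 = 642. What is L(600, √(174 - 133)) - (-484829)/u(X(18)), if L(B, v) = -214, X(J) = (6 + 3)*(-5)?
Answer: -476887/4494 ≈ -106.12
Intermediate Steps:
X(J) = -45 (X(J) = 9*(-5) = -45)
u(H) = 4494 (u(H) = 7*642 = 4494)
L(600, √(174 - 133)) - (-484829)/u(X(18)) = -214 - (-484829)/4494 = -214 - 1*(-484829/4494) = -214 + 484829/4494 = -476887/4494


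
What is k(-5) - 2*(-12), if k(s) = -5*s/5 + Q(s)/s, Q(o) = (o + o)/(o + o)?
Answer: 144/5 ≈ 28.800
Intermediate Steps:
Q(o) = 1 (Q(o) = (2*o)/((2*o)) = (2*o)*(1/(2*o)) = 1)
k(s) = 1/s - s (k(s) = -5*s/5 + 1/s = -5*s*(⅕) + 1/s = -s + 1/s = 1/s - s)
k(-5) - 2*(-12) = (1/(-5) - 1*(-5)) - 2*(-12) = (-⅕ + 5) + 24 = 24/5 + 24 = 144/5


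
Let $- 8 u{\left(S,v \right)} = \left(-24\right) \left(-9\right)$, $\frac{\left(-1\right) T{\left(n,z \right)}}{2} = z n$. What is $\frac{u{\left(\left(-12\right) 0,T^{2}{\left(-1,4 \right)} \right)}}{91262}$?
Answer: $- \frac{27}{91262} \approx -0.00029585$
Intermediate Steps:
$T{\left(n,z \right)} = - 2 n z$ ($T{\left(n,z \right)} = - 2 z n = - 2 n z$)
$u{\left(S,v \right)} = -27$ ($u{\left(S,v \right)} = - \frac{\left(-24\right) \left(-9\right)}{8} = \left(- \frac{1}{8}\right) 216 = -27$)
$\frac{u{\left(\left(-12\right) 0,T^{2}{\left(-1,4 \right)} \right)}}{91262} = - \frac{27}{91262}$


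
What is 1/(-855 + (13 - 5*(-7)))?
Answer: -1/807 ≈ -0.0012392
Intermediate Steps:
1/(-855 + (13 - 5*(-7))) = 1/(-855 + (13 + 35)) = 1/(-855 + 48) = 1/(-807) = -1/807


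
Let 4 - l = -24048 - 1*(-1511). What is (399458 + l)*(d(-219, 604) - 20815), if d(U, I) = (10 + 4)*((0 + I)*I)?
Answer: 2146543911391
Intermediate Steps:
l = 22541 (l = 4 - (-24048 - 1*(-1511)) = 4 - (-24048 + 1511) = 4 - 1*(-22537) = 4 + 22537 = 22541)
d(U, I) = 14*I**2 (d(U, I) = 14*(I*I) = 14*I**2)
(399458 + l)*(d(-219, 604) - 20815) = (399458 + 22541)*(14*604**2 - 20815) = 421999*(14*364816 - 20815) = 421999*(5107424 - 20815) = 421999*5086609 = 2146543911391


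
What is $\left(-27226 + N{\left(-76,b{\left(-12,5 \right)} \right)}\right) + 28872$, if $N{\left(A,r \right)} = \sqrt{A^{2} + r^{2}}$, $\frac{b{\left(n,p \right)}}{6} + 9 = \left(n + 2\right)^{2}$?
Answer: $1646 + 2 \sqrt{75973} \approx 2197.3$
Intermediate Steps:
$b{\left(n,p \right)} = -54 + 6 \left(2 + n\right)^{2}$ ($b{\left(n,p \right)} = -54 + 6 \left(n + 2\right)^{2} = -54 + 6 \left(2 + n\right)^{2}$)
$\left(-27226 + N{\left(-76,b{\left(-12,5 \right)} \right)}\right) + 28872 = \left(-27226 + \sqrt{\left(-76\right)^{2} + \left(-54 + 6 \left(2 - 12\right)^{2}\right)^{2}}\right) + 28872 = \left(-27226 + \sqrt{5776 + \left(-54 + 6 \left(-10\right)^{2}\right)^{2}}\right) + 28872 = \left(-27226 + \sqrt{5776 + \left(-54 + 6 \cdot 100\right)^{2}}\right) + 28872 = \left(-27226 + \sqrt{5776 + \left(-54 + 600\right)^{2}}\right) + 28872 = \left(-27226 + \sqrt{5776 + 546^{2}}\right) + 28872 = \left(-27226 + \sqrt{5776 + 298116}\right) + 28872 = \left(-27226 + \sqrt{303892}\right) + 28872 = \left(-27226 + 2 \sqrt{75973}\right) + 28872 = 1646 + 2 \sqrt{75973}$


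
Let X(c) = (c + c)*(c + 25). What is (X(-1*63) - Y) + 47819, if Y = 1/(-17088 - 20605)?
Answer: 1982915652/37693 ≈ 52607.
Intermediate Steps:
X(c) = 2*c*(25 + c) (X(c) = (2*c)*(25 + c) = 2*c*(25 + c))
Y = -1/37693 (Y = 1/(-37693) = -1/37693 ≈ -2.6530e-5)
(X(-1*63) - Y) + 47819 = (2*(-1*63)*(25 - 1*63) - 1*(-1/37693)) + 47819 = (2*(-63)*(25 - 63) + 1/37693) + 47819 = (2*(-63)*(-38) + 1/37693) + 47819 = (4788 + 1/37693) + 47819 = 180474085/37693 + 47819 = 1982915652/37693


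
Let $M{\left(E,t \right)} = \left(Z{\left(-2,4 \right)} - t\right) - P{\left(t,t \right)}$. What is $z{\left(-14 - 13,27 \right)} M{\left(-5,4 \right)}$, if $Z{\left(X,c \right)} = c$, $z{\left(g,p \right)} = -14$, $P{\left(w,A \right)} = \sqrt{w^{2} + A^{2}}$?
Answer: $56 \sqrt{2} \approx 79.196$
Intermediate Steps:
$P{\left(w,A \right)} = \sqrt{A^{2} + w^{2}}$
$M{\left(E,t \right)} = 4 - t - \sqrt{2} \sqrt{t^{2}}$ ($M{\left(E,t \right)} = \left(4 - t\right) - \sqrt{t^{2} + t^{2}} = \left(4 - t\right) - \sqrt{2 t^{2}} = \left(4 - t\right) - \sqrt{2} \sqrt{t^{2}} = 4 - t - \sqrt{2} \sqrt{t^{2}}$)
$z{\left(-14 - 13,27 \right)} M{\left(-5,4 \right)} = - 14 \left(4 - 4 - \sqrt{2} \sqrt{4^{2}}\right) = - 14 \left(4 - 4 - \sqrt{2} \sqrt{16}\right) = - 14 \left(4 - 4 - \sqrt{2} \cdot 4\right) = - 14 \left(4 - 4 - 4 \sqrt{2}\right) = - 14 \left(- 4 \sqrt{2}\right) = 56 \sqrt{2}$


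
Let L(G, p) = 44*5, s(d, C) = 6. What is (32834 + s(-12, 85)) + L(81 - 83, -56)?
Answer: 33060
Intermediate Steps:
L(G, p) = 220
(32834 + s(-12, 85)) + L(81 - 83, -56) = (32834 + 6) + 220 = 32840 + 220 = 33060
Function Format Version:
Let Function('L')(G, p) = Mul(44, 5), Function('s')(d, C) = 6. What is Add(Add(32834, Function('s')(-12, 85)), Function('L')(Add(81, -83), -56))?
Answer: 33060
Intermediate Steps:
Function('L')(G, p) = 220
Add(Add(32834, Function('s')(-12, 85)), Function('L')(Add(81, -83), -56)) = Add(Add(32834, 6), 220) = Add(32840, 220) = 33060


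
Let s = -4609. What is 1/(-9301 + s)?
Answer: -1/13910 ≈ -7.1891e-5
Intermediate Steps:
1/(-9301 + s) = 1/(-9301 - 4609) = 1/(-13910) = -1/13910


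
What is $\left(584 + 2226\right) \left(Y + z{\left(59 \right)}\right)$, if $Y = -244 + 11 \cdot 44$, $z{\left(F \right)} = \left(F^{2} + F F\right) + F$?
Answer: $20403410$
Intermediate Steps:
$z{\left(F \right)} = F + 2 F^{2}$ ($z{\left(F \right)} = \left(F^{2} + F^{2}\right) + F = 2 F^{2} + F = F + 2 F^{2}$)
$Y = 240$ ($Y = -244 + 484 = 240$)
$\left(584 + 2226\right) \left(Y + z{\left(59 \right)}\right) = \left(584 + 2226\right) \left(240 + 59 \left(1 + 2 \cdot 59\right)\right) = 2810 \left(240 + 59 \left(1 + 118\right)\right) = 2810 \left(240 + 59 \cdot 119\right) = 2810 \left(240 + 7021\right) = 2810 \cdot 7261 = 20403410$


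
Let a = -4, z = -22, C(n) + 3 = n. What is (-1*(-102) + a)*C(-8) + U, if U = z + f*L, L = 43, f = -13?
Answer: -1659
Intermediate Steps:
C(n) = -3 + n
U = -581 (U = -22 - 13*43 = -22 - 559 = -581)
(-1*(-102) + a)*C(-8) + U = (-1*(-102) - 4)*(-3 - 8) - 581 = (102 - 4)*(-11) - 581 = 98*(-11) - 581 = -1078 - 581 = -1659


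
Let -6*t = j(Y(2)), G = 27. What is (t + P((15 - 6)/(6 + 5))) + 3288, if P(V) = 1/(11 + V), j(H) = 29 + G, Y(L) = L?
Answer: 1278713/390 ≈ 3278.8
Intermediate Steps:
j(H) = 56 (j(H) = 29 + 27 = 56)
t = -28/3 (t = -⅙*56 = -28/3 ≈ -9.3333)
(t + P((15 - 6)/(6 + 5))) + 3288 = (-28/3 + 1/(11 + (15 - 6)/(6 + 5))) + 3288 = (-28/3 + 1/(11 + 9/11)) + 3288 = (-28/3 + 1/(130/11)) + 3288 = (-28/3 + 11/130) + 3288 = -3607/390 + 3288 = 1278713/390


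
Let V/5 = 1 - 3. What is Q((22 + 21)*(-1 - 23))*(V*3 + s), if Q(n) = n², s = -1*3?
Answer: -35145792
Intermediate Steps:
s = -3
V = -10 (V = 5*(1 - 3) = 5*(-2) = -10)
Q((22 + 21)*(-1 - 23))*(V*3 + s) = ((22 + 21)*(-1 - 23))²*(-10*3 - 3) = (43*(-24))²*(-30 - 3) = (-1032)²*(-33) = 1065024*(-33) = -35145792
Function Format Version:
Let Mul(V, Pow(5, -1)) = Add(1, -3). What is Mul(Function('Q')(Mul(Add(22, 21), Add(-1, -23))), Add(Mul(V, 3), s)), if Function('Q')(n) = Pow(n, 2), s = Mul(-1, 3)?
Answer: -35145792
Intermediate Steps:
s = -3
V = -10 (V = Mul(5, Add(1, -3)) = Mul(5, -2) = -10)
Mul(Function('Q')(Mul(Add(22, 21), Add(-1, -23))), Add(Mul(V, 3), s)) = Mul(Pow(Mul(Add(22, 21), Add(-1, -23)), 2), Add(Mul(-10, 3), -3)) = Mul(Pow(Mul(43, -24), 2), Add(-30, -3)) = Mul(Pow(-1032, 2), -33) = Mul(1065024, -33) = -35145792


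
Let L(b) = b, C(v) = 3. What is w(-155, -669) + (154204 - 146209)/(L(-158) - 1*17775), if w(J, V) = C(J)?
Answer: 45804/17933 ≈ 2.5542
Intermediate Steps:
w(J, V) = 3
w(-155, -669) + (154204 - 146209)/(L(-158) - 1*17775) = 3 + (154204 - 146209)/(-158 - 1*17775) = 3 + 7995/(-158 - 17775) = 3 + 7995/(-17933) = 3 + 7995*(-1/17933) = 3 - 7995/17933 = 45804/17933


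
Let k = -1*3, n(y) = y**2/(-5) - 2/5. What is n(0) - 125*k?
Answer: 1873/5 ≈ 374.60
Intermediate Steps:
n(y) = -2/5 - y**2/5 (n(y) = y**2*(-1/5) - 2*1/5 = -y**2/5 - 2/5 = -2/5 - y**2/5)
k = -3
n(0) - 125*k = (-2/5 - 1/5*0**2) - 125*(-3) = (-2/5 - 1/5*0) + 375 = (-2/5 + 0) + 375 = -2/5 + 375 = 1873/5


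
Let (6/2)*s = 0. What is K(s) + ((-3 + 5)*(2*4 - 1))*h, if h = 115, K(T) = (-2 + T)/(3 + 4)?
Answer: 11268/7 ≈ 1609.7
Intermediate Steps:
s = 0 (s = (⅓)*0 = 0)
K(T) = -2/7 + T/7 (K(T) = (-2 + T)/7 = (-2 + T)*(⅐) = -2/7 + T/7)
K(s) + ((-3 + 5)*(2*4 - 1))*h = (-2/7 + (⅐)*0) + ((-3 + 5)*(2*4 - 1))*115 = (-2/7 + 0) + (2*(8 - 1))*115 = -2/7 + (2*7)*115 = -2/7 + 14*115 = -2/7 + 1610 = 11268/7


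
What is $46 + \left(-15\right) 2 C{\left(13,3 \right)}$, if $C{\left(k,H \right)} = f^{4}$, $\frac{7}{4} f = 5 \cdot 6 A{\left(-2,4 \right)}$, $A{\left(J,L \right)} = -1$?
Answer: $- \frac{6220689554}{2401} \approx -2.5909 \cdot 10^{6}$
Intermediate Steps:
$f = - \frac{120}{7}$ ($f = \frac{4 \cdot 5 \cdot 6 \left(-1\right)}{7} = \frac{4 \cdot 30 \left(-1\right)}{7} = \frac{4}{7} \left(-30\right) = - \frac{120}{7} \approx -17.143$)
$C{\left(k,H \right)} = \frac{207360000}{2401}$ ($C{\left(k,H \right)} = \left(- \frac{120}{7}\right)^{4} = \frac{207360000}{2401}$)
$46 + \left(-15\right) 2 C{\left(13,3 \right)} = 46 + \left(-15\right) 2 \cdot \frac{207360000}{2401} = 46 - \frac{6220800000}{2401} = - \frac{6220689554}{2401}$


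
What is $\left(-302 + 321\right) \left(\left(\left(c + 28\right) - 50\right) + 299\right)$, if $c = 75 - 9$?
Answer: $6517$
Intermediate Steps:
$c = 66$
$\left(-302 + 321\right) \left(\left(\left(c + 28\right) - 50\right) + 299\right) = \left(-302 + 321\right) \left(\left(\left(66 + 28\right) - 50\right) + 299\right) = 19 \left(\left(94 - 50\right) + 299\right) = 19 \left(44 + 299\right) = 19 \cdot 343 = 6517$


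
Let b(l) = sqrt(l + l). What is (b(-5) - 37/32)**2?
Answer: (-37 + 32*I*sqrt(10))**2/1024 ≈ -8.6631 - 7.3128*I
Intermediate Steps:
b(l) = sqrt(2)*sqrt(l) (b(l) = sqrt(2*l) = sqrt(2)*sqrt(l))
(b(-5) - 37/32)**2 = (sqrt(2)*sqrt(-5) - 37/32)**2 = (sqrt(2)*(I*sqrt(5)) - 37*1/32)**2 = (I*sqrt(10) - 37/32)**2 = (-37/32 + I*sqrt(10))**2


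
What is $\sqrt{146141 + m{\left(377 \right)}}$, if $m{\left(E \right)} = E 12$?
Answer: $\sqrt{150665} \approx 388.16$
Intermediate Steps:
$m{\left(E \right)} = 12 E$
$\sqrt{146141 + m{\left(377 \right)}} = \sqrt{146141 + 12 \cdot 377} = \sqrt{146141 + 4524} = \sqrt{150665}$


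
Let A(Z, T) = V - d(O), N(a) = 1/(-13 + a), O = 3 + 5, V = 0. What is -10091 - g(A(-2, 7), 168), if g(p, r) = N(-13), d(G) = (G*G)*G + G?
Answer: -262365/26 ≈ -10091.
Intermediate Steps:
O = 8
d(G) = G + G**3 (d(G) = G**2*G + G = G**3 + G = G + G**3)
A(Z, T) = -520 (A(Z, T) = 0 - (8 + 8**3) = 0 - (8 + 512) = 0 - 1*520 = 0 - 520 = -520)
g(p, r) = -1/26 (g(p, r) = 1/(-13 - 13) = 1/(-26) = -1/26)
-10091 - g(A(-2, 7), 168) = -10091 - 1*(-1/26) = -10091 + 1/26 = -262365/26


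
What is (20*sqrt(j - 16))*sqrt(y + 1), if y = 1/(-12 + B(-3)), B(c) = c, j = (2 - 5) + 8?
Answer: 4*I*sqrt(2310)/3 ≈ 64.083*I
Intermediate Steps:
j = 5 (j = -3 + 8 = 5)
y = -1/15 (y = 1/(-12 - 3) = 1/(-15) = -1/15 ≈ -0.066667)
(20*sqrt(j - 16))*sqrt(y + 1) = (20*sqrt(5 - 16))*sqrt(-1/15 + 1) = (20*sqrt(-11))*sqrt(14/15) = (20*(I*sqrt(11)))*(sqrt(210)/15) = (20*I*sqrt(11))*(sqrt(210)/15) = 4*I*sqrt(2310)/3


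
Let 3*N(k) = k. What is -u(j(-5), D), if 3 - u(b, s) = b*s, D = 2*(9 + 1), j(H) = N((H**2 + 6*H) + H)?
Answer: -209/3 ≈ -69.667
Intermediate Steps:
N(k) = k/3
j(H) = H**2/3 + 7*H/3 (j(H) = ((H**2 + 6*H) + H)/3 = (H**2 + 7*H)/3 = H**2/3 + 7*H/3)
D = 20 (D = 2*10 = 20)
u(b, s) = 3 - b*s
-u(j(-5), D) = -(3 - 1*(1/3)*(-5)*(7 - 5)*20) = -(3 - 1*(1/3)*(-5)*2*20) = -(3 - 1*(-10/3)*20) = -(3 + 200/3) = -1*209/3 = -209/3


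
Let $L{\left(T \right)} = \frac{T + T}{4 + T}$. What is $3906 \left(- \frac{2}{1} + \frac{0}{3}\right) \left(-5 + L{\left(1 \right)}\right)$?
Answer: $\frac{179676}{5} \approx 35935.0$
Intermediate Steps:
$L{\left(T \right)} = \frac{2 T}{4 + T}$
$3906 \left(- \frac{2}{1} + \frac{0}{3}\right) \left(-5 + L{\left(1 \right)}\right) = 3906 \left(- \frac{2}{1} + \frac{0}{3}\right) \left(-5 + 2 \cdot 1 \frac{1}{4 + 1}\right) = 3906 \left(\left(-2\right) 1 + 0 \cdot \frac{1}{3}\right) \left(-5 + 2 \cdot 1 \cdot \frac{1}{5}\right) = 3906 \left(-2 + 0\right) \left(-5 + 2 \cdot 1 \cdot \frac{1}{5}\right) = 3906 \left(- 2 \left(-5 + \frac{2}{5}\right)\right) = 3906 \left(\left(-2\right) \left(- \frac{23}{5}\right)\right) = 3906 \cdot \frac{46}{5} = \frac{179676}{5}$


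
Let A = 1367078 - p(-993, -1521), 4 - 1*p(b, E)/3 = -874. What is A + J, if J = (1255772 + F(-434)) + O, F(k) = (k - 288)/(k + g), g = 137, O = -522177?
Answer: 623118305/297 ≈ 2.0980e+6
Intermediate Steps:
p(b, E) = 2634 (p(b, E) = 12 - 3*(-874) = 12 + 2622 = 2634)
A = 1364444 (A = 1367078 - 1*2634 = 1367078 - 2634 = 1364444)
F(k) = (-288 + k)/(137 + k) (F(k) = (k - 288)/(k + 137) = (-288 + k)/(137 + k))
J = 217878437/297 (J = (1255772 + (-288 - 434)/(137 - 434)) - 522177 = (1255772 - 722/(-297)) - 522177 = (1255772 - 1/297*(-722)) - 522177 = (1255772 + 722/297) - 522177 = 372965006/297 - 522177 = 217878437/297 ≈ 7.3360e+5)
A + J = 1364444 + 217878437/297 = 623118305/297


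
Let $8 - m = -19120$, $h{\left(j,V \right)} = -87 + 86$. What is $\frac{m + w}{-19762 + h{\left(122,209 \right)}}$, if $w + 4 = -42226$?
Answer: $\frac{23102}{19763} \approx 1.169$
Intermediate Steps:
$h{\left(j,V \right)} = -1$
$w = -42230$ ($w = -4 - 42226 = -42230$)
$m = 19128$ ($m = 8 - -19120 = 8 + 19120 = 19128$)
$\frac{m + w}{-19762 + h{\left(122,209 \right)}} = \frac{19128 - 42230}{-19762 - 1} = - \frac{23102}{-19763} = \left(-23102\right) \left(- \frac{1}{19763}\right) = \frac{23102}{19763}$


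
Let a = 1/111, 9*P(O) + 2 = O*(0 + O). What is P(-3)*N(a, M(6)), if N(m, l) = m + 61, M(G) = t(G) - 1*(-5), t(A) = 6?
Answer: 47404/999 ≈ 47.451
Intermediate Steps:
M(G) = 11 (M(G) = 6 - 1*(-5) = 6 + 5 = 11)
P(O) = -2/9 + O**2/9 (P(O) = -2/9 + (O*(0 + O))/9 = -2/9 + (O*O)/9 = -2/9 + O**2/9)
a = 1/111 ≈ 0.0090090
N(m, l) = 61 + m
P(-3)*N(a, M(6)) = (-2/9 + (1/9)*(-3)**2)*(61 + 1/111) = (-2/9 + (1/9)*9)*(6772/111) = (-2/9 + 1)*(6772/111) = (7/9)*(6772/111) = 47404/999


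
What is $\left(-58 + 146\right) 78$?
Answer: $6864$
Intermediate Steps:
$\left(-58 + 146\right) 78 = 88 \cdot 78 = 6864$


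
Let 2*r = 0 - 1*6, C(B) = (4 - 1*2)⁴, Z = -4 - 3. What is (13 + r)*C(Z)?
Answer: 160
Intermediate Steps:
Z = -7
C(B) = 16 (C(B) = (4 - 2)⁴ = 2⁴ = 16)
r = -3 (r = (0 - 1*6)/2 = (0 - 6)/2 = (½)*(-6) = -3)
(13 + r)*C(Z) = (13 - 3)*16 = 10*16 = 160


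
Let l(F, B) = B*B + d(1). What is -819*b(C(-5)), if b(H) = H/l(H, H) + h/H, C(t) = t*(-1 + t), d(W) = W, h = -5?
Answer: 196833/1802 ≈ 109.23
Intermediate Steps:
l(F, B) = 1 + B**2 (l(F, B) = B*B + 1 = B**2 + 1 = 1 + B**2)
b(H) = -5/H + H/(1 + H**2) (b(H) = H/(1 + H**2) - 5/H = -5/H + H/(1 + H**2))
-819*b(C(-5)) = -819*(-5 - 4*25*(-1 - 5)**2)/(-5*(-1 - 5) + (-5*(-1 - 5))**3) = -819*(-5 - 4*(-5*(-6))**2)/(-5*(-6) + (-5*(-6))**3) = -819*(-5 - 4*30**2)/(30 + 30**3) = -819*(-5 - 4*900)/(30 + 27000) = -819*(-5 - 3600)/27030 = -273*(-3605)/9010 = -819*(-721/5406) = 196833/1802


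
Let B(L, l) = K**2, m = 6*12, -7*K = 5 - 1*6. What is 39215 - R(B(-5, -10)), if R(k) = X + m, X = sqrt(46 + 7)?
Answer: 39143 - sqrt(53) ≈ 39136.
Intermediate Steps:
K = 1/7 (K = -(5 - 1*6)/7 = -(5 - 6)/7 = -1/7*(-1) = 1/7 ≈ 0.14286)
m = 72
X = sqrt(53) ≈ 7.2801
B(L, l) = 1/49 (B(L, l) = (1/7)**2 = 1/49)
R(k) = 72 + sqrt(53) (R(k) = sqrt(53) + 72 = 72 + sqrt(53))
39215 - R(B(-5, -10)) = 39215 - (72 + sqrt(53)) = 39215 + (-72 - sqrt(53)) = 39143 - sqrt(53)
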